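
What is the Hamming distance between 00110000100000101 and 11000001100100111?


Count differing positions: ^ ^ ^ ^ . . . ^ . . . ^ . . . ^ . = 7 differences

7


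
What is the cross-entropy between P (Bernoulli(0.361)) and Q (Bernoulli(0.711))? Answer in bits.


H(P,Q) = -p*log2(q) - (1-p)*log2(1-q). -0.361*log2(0.711) = 0.177640; -0.639*log2(0.289) = 1.144359. H(P,Q) = 0.177640 + 1.144359 = 1.322

1.322 bits


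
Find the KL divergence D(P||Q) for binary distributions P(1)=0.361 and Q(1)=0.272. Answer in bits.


KL = p*log2(p/q) + (1-p)*log2((1-p)/(1-q)) = 0.361*log2(0.361/0.272) + 0.639*log2(0.639/0.728) = 0.0272

0.0272 bits


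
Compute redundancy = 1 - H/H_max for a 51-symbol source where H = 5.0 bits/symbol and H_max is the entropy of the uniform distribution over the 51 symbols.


H_max = log2(K) = log2(51) = 5.6724 bits/symbol. Redundancy = 1 - H/H_max = 1 - 5.0/5.6724 = 1 - 0.8815 = 0.1185

0.1185


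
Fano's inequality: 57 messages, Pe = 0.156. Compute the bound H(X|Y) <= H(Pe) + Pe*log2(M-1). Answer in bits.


H(Pe) = -Pe*log2(Pe) - (1-Pe)*log2(1-Pe) = -0.156*log2(0.156) - 0.844*log2(0.844) = 0.418140 + 0.206514 = 0.6247. Pe*log2(M-1) = 0.156*log2(56) = 0.905947. Bound = H(Pe) + Pe*log2(M-1) = 0.418140 + 0.206514 + 0.905947 = 1.5306

1.5306 bits


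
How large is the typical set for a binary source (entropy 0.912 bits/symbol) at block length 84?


log2|A_typical| = nH = 84 * 0.912 = 76.608, so |A_typical| ~ 2^76.608 = 1.152e+23

1.152e+23


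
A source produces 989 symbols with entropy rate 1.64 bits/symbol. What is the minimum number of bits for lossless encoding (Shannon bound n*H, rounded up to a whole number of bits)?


Minimum bits >= n * H = 989 * 1.64 = 1621.96, rounded up to a whole number of bits = 1622

1622 bits


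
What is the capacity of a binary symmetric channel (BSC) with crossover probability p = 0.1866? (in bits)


H(p) = -p*log2(p) - (1-p)*log2(1-p) = -0.1866*log2(0.1866) - 0.8134*log2(0.8134) = 0.451941 + 0.242363 = 0.6943. C = 1 - H(p) = 1 - 0.6943 = 0.3057

0.3057 bits


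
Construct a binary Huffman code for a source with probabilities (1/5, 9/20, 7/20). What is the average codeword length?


Huffman construction (repeatedly merge the two least-probable nodes; each merge adds 1 bit to every symbol beneath it): 1/5 + 7/20 = 11/20; 9/20 + 11/20 = 1. Resulting codeword lengths (in the order the probabilities were given): (2, 1, 2). L_avg = sum(p_i * l_i) = 1/5*2 + 9/20*1 + 7/20*2 = 31/20 = 1.55

1.55 bits


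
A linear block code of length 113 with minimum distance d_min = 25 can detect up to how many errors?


Detection capability = d_min - 1 = 25 - 1 = 24

24 errors


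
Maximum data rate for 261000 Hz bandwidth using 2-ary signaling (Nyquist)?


Rate = 2 * B * log2(M) = 2 * 261000 * 1.0 = 522000.0

522000.0 bps


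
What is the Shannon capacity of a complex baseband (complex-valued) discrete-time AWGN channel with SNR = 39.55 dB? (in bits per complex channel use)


SNR_linear = 10^(39.55/10) = 9015.7114; C = log2(1 + SNR_linear) = log2(1 + 9015.7114) = 13.1384

13.1384 bits/channel use


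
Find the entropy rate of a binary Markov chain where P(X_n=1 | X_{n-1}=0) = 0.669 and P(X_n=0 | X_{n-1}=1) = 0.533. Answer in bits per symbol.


Stationary distribution: pi_0 = p10/(p01+p10) = 0.4434, pi_1 = 0.5566. Entropy rate H' = pi_0*H(p01) + pi_1*H(p10) = 0.4434*0.9159 + 0.5566*0.9969 = 0.961

0.961 bits/symbol


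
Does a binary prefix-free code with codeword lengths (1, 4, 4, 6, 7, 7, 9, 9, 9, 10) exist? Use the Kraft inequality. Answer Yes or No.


Kraft sum = sum(2^(-l_i)) = 0.6631, need <= 1. Result: satisfied (a binary prefix-free code with these lengths exists)

Yes


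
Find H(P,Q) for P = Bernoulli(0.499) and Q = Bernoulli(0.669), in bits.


H(P,Q) = -p*log2(q) - (1-p)*log2(1-q). -0.499*log2(0.669) = 0.289381; -0.501*log2(0.331) = 0.799144. H(P,Q) = 0.289381 + 0.799144 = 1.0885

1.0885 bits


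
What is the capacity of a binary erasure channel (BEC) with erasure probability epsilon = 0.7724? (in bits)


C = 1 - epsilon = 1 - 0.7724 = 0.2276

0.2276 bits


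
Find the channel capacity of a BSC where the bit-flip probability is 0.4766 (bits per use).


H(p) = -p*log2(p) - (1-p)*log2(1-p) = -0.4766*log2(0.4766) - 0.5234*log2(0.5234) = 0.509556 + 0.488863 = 0.9984. C = 1 - H(p) = 1 - 0.9984 = 0.0016

0.0016 bits


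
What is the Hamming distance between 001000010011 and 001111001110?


Count differing positions: . . . ^ ^ ^ . ^ ^ ^ . ^ = 7 differences

7


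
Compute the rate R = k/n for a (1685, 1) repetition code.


Rate = k/n = 1/1685

1/1685


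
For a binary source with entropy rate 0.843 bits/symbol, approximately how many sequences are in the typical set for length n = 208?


log2|A_typical| = nH = 208 * 0.843 = 175.344, so |A_typical| ~ 2^175.344 = 6.079e+52

6.079e+52


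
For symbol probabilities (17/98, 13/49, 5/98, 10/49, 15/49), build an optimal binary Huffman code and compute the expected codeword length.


Huffman construction (repeatedly merge the two least-probable nodes; each merge adds 1 bit to every symbol beneath it): 5/98 + 17/98 = 11/49; 10/49 + 11/49 = 3/7; 13/49 + 15/49 = 4/7; 3/7 + 4/7 = 1. Resulting codeword lengths (in the order the probabilities were given): (3, 2, 3, 2, 2). L_avg = sum(p_i * l_i) = 17/98*3 + 13/49*2 + 5/98*3 + 10/49*2 + 15/49*2 = 109/49 = 2.2245

2.2245 bits


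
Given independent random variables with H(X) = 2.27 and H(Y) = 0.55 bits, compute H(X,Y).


For independent variables, H(X,Y) = H(X) + H(Y) = 2.27 + 0.55 = 2.82

2.82 bits


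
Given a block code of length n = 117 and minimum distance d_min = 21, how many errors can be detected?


Detection capability = d_min - 1 = 21 - 1 = 20

20 errors


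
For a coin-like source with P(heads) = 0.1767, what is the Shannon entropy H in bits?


H = -p*log2(p) - (1-p)*log2(1-p). -0.1767*log2(0.1767) = 0.441861; -0.8233*log2(0.8233) = 0.230944. H = 0.441861 + 0.230944 = 0.6728

0.6728 bits


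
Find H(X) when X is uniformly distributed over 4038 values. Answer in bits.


H = log2(n) = log2(4038) = 11.9794

11.9794 bits


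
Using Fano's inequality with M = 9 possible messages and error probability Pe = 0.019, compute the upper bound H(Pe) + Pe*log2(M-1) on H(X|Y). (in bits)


H(Pe) = -Pe*log2(Pe) - (1-Pe)*log2(1-Pe) = -0.019*log2(0.019) - 0.981*log2(0.981) = 0.108639 + 0.027149 = 0.1358. Pe*log2(M-1) = 0.019*log2(8) = 0.057000. Bound = H(Pe) + Pe*log2(M-1) = 0.108639 + 0.027149 + 0.057000 = 0.1928

0.1928 bits


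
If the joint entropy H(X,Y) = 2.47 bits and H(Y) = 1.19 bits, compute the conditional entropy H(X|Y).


H(X|Y) = H(X,Y) - H(Y) = 2.47 - 1.19 = 1.28

1.28 bits


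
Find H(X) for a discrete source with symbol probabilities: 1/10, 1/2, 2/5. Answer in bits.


H = -sum(p_i * log2(p_i)). Terms: -(1/10)*log2(1/10) = 0.332193; -(1/2)*log2(1/2) = 0.500000; -(2/5)*log2(2/5) = 0.528771. H = 0.332193 + 0.500000 + 0.528771 = 1.361

1.361 bits


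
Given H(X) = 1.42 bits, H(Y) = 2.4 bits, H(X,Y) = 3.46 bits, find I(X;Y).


I(X;Y) = H(X) + H(Y) - H(X,Y) = 1.42 + 2.4 - 3.46 = 0.36

0.36 bits


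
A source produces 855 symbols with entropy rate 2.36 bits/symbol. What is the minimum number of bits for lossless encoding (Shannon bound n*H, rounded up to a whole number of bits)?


Minimum bits >= n * H = 855 * 2.36 = 2017.8, rounded up to a whole number of bits = 2018

2018 bits


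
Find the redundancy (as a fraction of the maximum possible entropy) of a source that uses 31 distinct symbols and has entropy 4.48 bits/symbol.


H_max = log2(K) = log2(31) = 4.9542 bits/symbol. Redundancy = 1 - H/H_max = 1 - 4.48/4.9542 = 1 - 0.9043 = 0.0957

0.0957


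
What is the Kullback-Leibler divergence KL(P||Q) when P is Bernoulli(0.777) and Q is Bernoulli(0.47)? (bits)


KL = p*log2(p/q) + (1-p)*log2((1-p)/(1-q)) = 0.777*log2(0.777/0.47) + 0.223*log2(0.223/0.53) = 0.285

0.285 bits


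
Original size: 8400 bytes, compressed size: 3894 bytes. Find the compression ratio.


Ratio = original / compressed = 8400 / 3894 = 2.1572

2.1572


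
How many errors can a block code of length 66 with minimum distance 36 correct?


Correction capability = floor((d-1)/2) = floor((36-1)/2) = 17

17 errors


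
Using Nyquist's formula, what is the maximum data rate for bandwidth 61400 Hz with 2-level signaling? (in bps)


Rate = 2 * B * log2(M) = 2 * 61400 * 1.0 = 122800.0

122800.0 bps


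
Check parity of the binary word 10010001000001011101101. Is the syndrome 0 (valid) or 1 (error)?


Syndrome = XOR of all bits = 1 XOR 0 XOR 0 XOR 1 XOR 0 XOR 0 XOR 0 XOR 1 XOR 0 XOR 0 XOR 0 XOR 0 XOR 0 XOR 1 XOR 0 XOR 1 XOR 1 XOR 1 XOR 0 XOR 1 XOR 1 XOR 0 XOR 1 = 0

0


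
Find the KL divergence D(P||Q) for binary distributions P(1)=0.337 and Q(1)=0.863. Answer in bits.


KL = p*log2(p/q) + (1-p)*log2((1-p)/(1-q)) = 0.337*log2(0.337/0.863) + 0.663*log2(0.663/0.137) = 1.051

1.051 bits


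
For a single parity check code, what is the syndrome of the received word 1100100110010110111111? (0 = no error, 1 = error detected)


Syndrome = XOR of all bits = 1 XOR 1 XOR 0 XOR 0 XOR 1 XOR 0 XOR 0 XOR 1 XOR 1 XOR 0 XOR 0 XOR 1 XOR 0 XOR 1 XOR 1 XOR 0 XOR 1 XOR 1 XOR 1 XOR 1 XOR 1 XOR 1 = 0

0


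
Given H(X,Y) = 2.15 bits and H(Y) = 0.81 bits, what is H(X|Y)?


H(X|Y) = H(X,Y) - H(Y) = 2.15 - 0.81 = 1.34

1.34 bits


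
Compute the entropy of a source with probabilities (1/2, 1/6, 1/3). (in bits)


H = -sum(p_i * log2(p_i)). Terms: -(1/2)*log2(1/2) = 0.500000; -(1/6)*log2(1/6) = 0.430827; -(1/3)*log2(1/3) = 0.528321. H = 0.500000 + 0.430827 + 0.528321 = 1.4591

1.4591 bits


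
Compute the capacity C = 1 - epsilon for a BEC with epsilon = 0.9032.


C = 1 - epsilon = 1 - 0.9032 = 0.0968

0.0968 bits


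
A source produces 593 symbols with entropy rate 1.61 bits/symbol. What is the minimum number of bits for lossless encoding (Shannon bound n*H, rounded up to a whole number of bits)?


Minimum bits >= n * H = 593 * 1.61 = 954.73, rounded up to a whole number of bits = 955

955 bits


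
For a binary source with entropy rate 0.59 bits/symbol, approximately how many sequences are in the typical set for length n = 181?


log2|A_typical| = nH = 181 * 0.59 = 106.79, so |A_typical| ~ 2^106.79 = 1.403e+32

1.403e+32


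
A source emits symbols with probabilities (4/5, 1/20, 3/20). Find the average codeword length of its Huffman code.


Huffman construction (repeatedly merge the two least-probable nodes; each merge adds 1 bit to every symbol beneath it): 1/20 + 3/20 = 1/5; 1/5 + 4/5 = 1. Resulting codeword lengths (in the order the probabilities were given): (1, 2, 2). L_avg = sum(p_i * l_i) = 4/5*1 + 1/20*2 + 3/20*2 = 6/5 = 1.2

1.2 bits


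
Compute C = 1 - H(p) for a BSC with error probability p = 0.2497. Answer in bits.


H(p) = -p*log2(p) - (1-p)*log2(1-p) = -0.2497*log2(0.2497) - 0.7503*log2(0.7503) = 0.499833 + 0.310970 = 0.8108. C = 1 - H(p) = 1 - 0.8108 = 0.1892

0.1892 bits


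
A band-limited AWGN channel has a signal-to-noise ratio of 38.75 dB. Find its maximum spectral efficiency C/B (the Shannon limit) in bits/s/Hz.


SNR_linear = 10^(38.75/10) = 7498.9421; C/B = log2(1 + SNR_linear) = log2(1 + 7498.9421) = 12.8727

12.8727 bits/s/Hz


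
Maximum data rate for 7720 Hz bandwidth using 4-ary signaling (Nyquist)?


Rate = 2 * B * log2(M) = 2 * 7720 * 2.0 = 30880.0

30880.0 bps


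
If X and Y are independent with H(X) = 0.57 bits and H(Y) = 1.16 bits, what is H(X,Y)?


For independent variables, H(X,Y) = H(X) + H(Y) = 0.57 + 1.16 = 1.73

1.73 bits


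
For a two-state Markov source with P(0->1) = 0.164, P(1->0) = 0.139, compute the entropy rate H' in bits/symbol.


Stationary distribution: pi_0 = p10/(p01+p10) = 0.4587, pi_1 = 0.5413. Entropy rate H' = pi_0*H(p01) + pi_1*H(p10) = 0.4587*0.6438 + 0.5413*0.5816 = 0.6101

0.6101 bits/symbol


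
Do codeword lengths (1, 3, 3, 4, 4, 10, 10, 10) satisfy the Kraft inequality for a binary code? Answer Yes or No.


Kraft sum = sum(2^(-l_i)) = 0.8779, need <= 1. Result: satisfied (a binary prefix-free code with these lengths exists)

Yes


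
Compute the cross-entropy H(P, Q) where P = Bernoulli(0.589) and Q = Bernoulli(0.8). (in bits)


H(P,Q) = -p*log2(q) - (1-p)*log2(1-q). -0.589*log2(0.8) = 0.189616; -0.411*log2(0.2) = 0.954312. H(P,Q) = 0.189616 + 0.954312 = 1.1439

1.1439 bits


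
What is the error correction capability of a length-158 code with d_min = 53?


Correction capability = floor((d-1)/2) = floor((53-1)/2) = 26

26 errors


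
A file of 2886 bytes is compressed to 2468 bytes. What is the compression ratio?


Ratio = original / compressed = 2886 / 2468 = 1.1694

1.1694


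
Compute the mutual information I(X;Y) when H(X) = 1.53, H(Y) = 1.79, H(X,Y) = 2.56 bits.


I(X;Y) = H(X) + H(Y) - H(X,Y) = 1.53 + 1.79 - 2.56 = 0.76

0.76 bits


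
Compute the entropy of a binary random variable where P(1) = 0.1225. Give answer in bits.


H = -p*log2(p) - (1-p)*log2(1-p). -0.1225*log2(0.1225) = 0.371070; -0.8775*log2(0.8775) = 0.165434. H = 0.371070 + 0.165434 = 0.5365

0.5365 bits


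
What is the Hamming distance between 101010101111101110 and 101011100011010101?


Count differing positions: . . . . . ^ . . ^ ^ . . ^ ^ ^ . ^ ^ = 8 differences

8


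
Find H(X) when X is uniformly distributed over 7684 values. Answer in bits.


H = log2(n) = log2(7684) = 12.9076

12.9076 bits


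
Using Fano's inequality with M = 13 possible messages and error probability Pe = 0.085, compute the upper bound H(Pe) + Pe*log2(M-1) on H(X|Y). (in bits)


H(Pe) = -Pe*log2(Pe) - (1-Pe)*log2(1-Pe) = -0.085*log2(0.085) - 0.915*log2(0.915) = 0.302293 + 0.117263 = 0.4196. Pe*log2(M-1) = 0.085*log2(12) = 0.304722. Bound = H(Pe) + Pe*log2(M-1) = 0.302293 + 0.117263 + 0.304722 = 0.7243

0.7243 bits


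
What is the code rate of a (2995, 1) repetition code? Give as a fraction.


Rate = k/n = 1/2995

1/2995


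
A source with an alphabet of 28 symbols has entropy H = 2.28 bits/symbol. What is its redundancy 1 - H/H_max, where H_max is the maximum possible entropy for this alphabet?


H_max = log2(K) = log2(28) = 4.8074 bits/symbol. Redundancy = 1 - H/H_max = 1 - 2.28/4.8074 = 1 - 0.4743 = 0.5257

0.5257


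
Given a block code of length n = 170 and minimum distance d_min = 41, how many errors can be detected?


Detection capability = d_min - 1 = 41 - 1 = 40

40 errors


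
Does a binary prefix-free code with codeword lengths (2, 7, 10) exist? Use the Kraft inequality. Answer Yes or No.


Kraft sum = sum(2^(-l_i)) = 0.2588, need <= 1. Result: satisfied (a binary prefix-free code with these lengths exists)

Yes


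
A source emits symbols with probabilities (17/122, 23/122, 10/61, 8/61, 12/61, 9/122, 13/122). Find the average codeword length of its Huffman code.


Huffman construction (repeatedly merge the two least-probable nodes; each merge adds 1 bit to every symbol beneath it): 9/122 + 13/122 = 11/61; 8/61 + 17/122 = 33/122; 10/61 + 11/61 = 21/61; 23/122 + 12/61 = 47/122; 33/122 + 21/61 = 75/122; 47/122 + 75/122 = 1. Resulting codeword lengths (in the order the probabilities were given): (3, 2, 3, 3, 2, 4, 4). L_avg = sum(p_i * l_i) = 17/122*3 + 23/122*2 + 10/61*3 + 8/61*3 + 12/61*2 + 9/122*4 + 13/122*4 = 341/122 = 2.7951

2.7951 bits


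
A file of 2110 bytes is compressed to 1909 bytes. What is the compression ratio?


Ratio = original / compressed = 2110 / 1909 = 1.1053

1.1053


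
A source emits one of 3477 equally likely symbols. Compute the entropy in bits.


H = log2(n) = log2(3477) = 11.7636

11.7636 bits


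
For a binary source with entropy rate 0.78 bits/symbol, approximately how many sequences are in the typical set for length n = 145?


log2|A_typical| = nH = 145 * 0.78 = 113.1, so |A_typical| ~ 2^113.1 = 1.113e+34

1.113e+34


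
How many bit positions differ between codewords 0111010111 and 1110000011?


Count differing positions: ^ . . ^ . ^ . ^ . . = 4 differences

4


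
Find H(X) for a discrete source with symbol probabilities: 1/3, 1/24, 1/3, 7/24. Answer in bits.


H = -sum(p_i * log2(p_i)). Terms: -(1/3)*log2(1/3) = 0.528321; -(1/24)*log2(1/24) = 0.191040; -(1/3)*log2(1/3) = 0.528321; -(7/24)*log2(7/24) = 0.518469. H = 0.528321 + 0.191040 + 0.528321 + 0.518469 = 1.7662

1.7662 bits


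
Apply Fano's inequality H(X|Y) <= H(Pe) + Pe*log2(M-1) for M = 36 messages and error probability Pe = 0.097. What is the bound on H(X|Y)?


H(Pe) = -Pe*log2(Pe) - (1-Pe)*log2(1-Pe) = -0.097*log2(0.097) - 0.903*log2(0.903) = 0.326490 + 0.132924 = 0.4594. Pe*log2(M-1) = 0.097*log2(35) = 0.497540. Bound = H(Pe) + Pe*log2(M-1) = 0.326490 + 0.132924 + 0.497540 = 0.957

0.957 bits


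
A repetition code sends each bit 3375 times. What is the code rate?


Rate = k/n = 1/3375

1/3375


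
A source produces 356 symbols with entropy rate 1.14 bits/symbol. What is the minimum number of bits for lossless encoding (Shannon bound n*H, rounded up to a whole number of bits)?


Minimum bits >= n * H = 356 * 1.14 = 405.84, rounded up to a whole number of bits = 406

406 bits


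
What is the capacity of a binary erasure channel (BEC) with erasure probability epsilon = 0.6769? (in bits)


C = 1 - epsilon = 1 - 0.6769 = 0.3231

0.3231 bits


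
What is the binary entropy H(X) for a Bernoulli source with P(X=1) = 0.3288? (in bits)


H = -p*log2(p) - (1-p)*log2(1-p). -0.3288*log2(0.3288) = 0.527631; -0.6712*log2(0.6712) = 0.386064. H = 0.527631 + 0.386064 = 0.9137

0.9137 bits


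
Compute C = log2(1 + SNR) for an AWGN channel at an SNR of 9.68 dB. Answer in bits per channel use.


SNR_linear = 10^(9.68/10) = 9.2897; C = log2(1 + SNR_linear) = log2(1 + 9.2897) = 3.3631

3.3631 bits/channel use


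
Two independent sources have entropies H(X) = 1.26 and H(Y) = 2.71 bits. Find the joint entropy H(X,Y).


For independent variables, H(X,Y) = H(X) + H(Y) = 1.26 + 2.71 = 3.97

3.97 bits


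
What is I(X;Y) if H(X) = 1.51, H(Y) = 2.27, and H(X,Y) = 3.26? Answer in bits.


I(X;Y) = H(X) + H(Y) - H(X,Y) = 1.51 + 2.27 - 3.26 = 0.52

0.52 bits


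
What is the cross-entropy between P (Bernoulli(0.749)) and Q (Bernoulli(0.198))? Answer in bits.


H(P,Q) = -p*log2(q) - (1-p)*log2(1-q). -0.749*log2(0.198) = 1.749984; -0.251*log2(0.802) = 0.079900. H(P,Q) = 1.749984 + 0.079900 = 1.8299

1.8299 bits


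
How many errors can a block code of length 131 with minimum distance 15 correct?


Correction capability = floor((d-1)/2) = floor((15-1)/2) = 7

7 errors


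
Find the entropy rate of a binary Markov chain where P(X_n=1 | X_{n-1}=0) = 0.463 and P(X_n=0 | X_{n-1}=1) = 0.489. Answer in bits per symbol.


Stationary distribution: pi_0 = p10/(p01+p10) = 0.5137, pi_1 = 0.4863. Entropy rate H' = pi_0*H(p01) + pi_1*H(p10) = 0.5137*0.996 + 0.4863*0.9997 = 0.9978

0.9978 bits/symbol


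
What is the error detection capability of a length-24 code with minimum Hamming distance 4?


Detection capability = d_min - 1 = 4 - 1 = 3

3 errors


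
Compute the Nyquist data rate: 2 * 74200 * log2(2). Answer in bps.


Rate = 2 * B * log2(M) = 2 * 74200 * 1.0 = 148400.0

148400.0 bps


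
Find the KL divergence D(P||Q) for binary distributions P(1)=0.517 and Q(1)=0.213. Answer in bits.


KL = p*log2(p/q) + (1-p)*log2((1-p)/(1-q)) = 0.517*log2(0.517/0.213) + 0.483*log2(0.483/0.787) = 0.3212

0.3212 bits


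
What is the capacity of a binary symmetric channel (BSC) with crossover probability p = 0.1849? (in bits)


H(p) = -p*log2(p) - (1-p)*log2(1-p) = -0.1849*log2(0.1849) - 0.8151*log2(0.8151) = 0.450265 + 0.240415 = 0.6907. C = 1 - H(p) = 1 - 0.6907 = 0.3093

0.3093 bits


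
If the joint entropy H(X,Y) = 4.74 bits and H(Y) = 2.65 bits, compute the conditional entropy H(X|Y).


H(X|Y) = H(X,Y) - H(Y) = 4.74 - 2.65 = 2.09

2.09 bits


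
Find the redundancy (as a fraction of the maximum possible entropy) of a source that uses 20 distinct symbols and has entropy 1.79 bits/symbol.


H_max = log2(K) = log2(20) = 4.3219 bits/symbol. Redundancy = 1 - H/H_max = 1 - 1.79/4.3219 = 1 - 0.4142 = 0.5858

0.5858


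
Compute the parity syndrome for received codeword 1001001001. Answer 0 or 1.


Syndrome = XOR of all bits = 1 XOR 0 XOR 0 XOR 1 XOR 0 XOR 0 XOR 1 XOR 0 XOR 0 XOR 1 = 0

0


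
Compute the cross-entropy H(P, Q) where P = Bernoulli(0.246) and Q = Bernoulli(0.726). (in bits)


H(P,Q) = -p*log2(q) - (1-p)*log2(1-q). -0.246*log2(0.726) = 0.113642; -0.754*log2(0.274) = 1.408285. H(P,Q) = 0.113642 + 1.408285 = 1.5219

1.5219 bits


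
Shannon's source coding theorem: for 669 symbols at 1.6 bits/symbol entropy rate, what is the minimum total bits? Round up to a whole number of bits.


Minimum bits >= n * H = 669 * 1.6 = 1070.4, rounded up to a whole number of bits = 1071

1071 bits


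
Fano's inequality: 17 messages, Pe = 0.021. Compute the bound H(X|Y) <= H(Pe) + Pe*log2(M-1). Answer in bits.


H(Pe) = -Pe*log2(Pe) - (1-Pe)*log2(1-Pe) = -0.021*log2(0.021) - 0.979*log2(0.979) = 0.117043 + 0.029976 = 0.147. Pe*log2(M-1) = 0.021*log2(16) = 0.084000. Bound = H(Pe) + Pe*log2(M-1) = 0.117043 + 0.029976 + 0.084000 = 0.231

0.231 bits


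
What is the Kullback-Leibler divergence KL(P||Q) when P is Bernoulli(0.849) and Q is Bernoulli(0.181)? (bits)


KL = p*log2(p/q) + (1-p)*log2((1-p)/(1-q)) = 0.849*log2(0.849/0.181) + 0.151*log2(0.151/0.819) = 1.5247

1.5247 bits


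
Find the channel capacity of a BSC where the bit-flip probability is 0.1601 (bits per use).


H(p) = -p*log2(p) - (1-p)*log2(1-p) = -0.1601*log2(0.1601) - 0.8399*log2(0.8399) = 0.423137 + 0.211412 = 0.6345. C = 1 - H(p) = 1 - 0.6345 = 0.3655

0.3655 bits


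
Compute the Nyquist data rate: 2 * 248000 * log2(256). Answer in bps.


Rate = 2 * B * log2(M) = 2 * 248000 * 8.0 = 3968000.0

3968000.0 bps


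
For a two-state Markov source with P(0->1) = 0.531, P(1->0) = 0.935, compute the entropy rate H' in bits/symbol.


Stationary distribution: pi_0 = p10/(p01+p10) = 0.6378, pi_1 = 0.3622. Entropy rate H' = pi_0*H(p01) + pi_1*H(p10) = 0.6378*0.9972 + 0.3622*0.347 = 0.7617

0.7617 bits/symbol


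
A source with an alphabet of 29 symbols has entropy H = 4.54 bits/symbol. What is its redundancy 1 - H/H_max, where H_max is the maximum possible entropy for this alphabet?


H_max = log2(K) = log2(29) = 4.858 bits/symbol. Redundancy = 1 - H/H_max = 1 - 4.54/4.858 = 1 - 0.9345 = 0.0655

0.0655


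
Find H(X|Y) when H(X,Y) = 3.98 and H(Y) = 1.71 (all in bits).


H(X|Y) = H(X,Y) - H(Y) = 3.98 - 1.71 = 2.27

2.27 bits


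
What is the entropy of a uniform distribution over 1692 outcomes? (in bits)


H = log2(n) = log2(1692) = 10.7245

10.7245 bits


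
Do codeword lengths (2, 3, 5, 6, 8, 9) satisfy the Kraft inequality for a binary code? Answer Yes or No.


Kraft sum = sum(2^(-l_i)) = 0.4277, need <= 1. Result: satisfied (a binary prefix-free code with these lengths exists)

Yes


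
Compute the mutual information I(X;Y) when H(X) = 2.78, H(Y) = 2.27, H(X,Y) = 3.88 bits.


I(X;Y) = H(X) + H(Y) - H(X,Y) = 2.78 + 2.27 - 3.88 = 1.17

1.17 bits


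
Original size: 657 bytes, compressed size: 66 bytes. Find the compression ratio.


Ratio = original / compressed = 657 / 66 = 9.9545

9.9545


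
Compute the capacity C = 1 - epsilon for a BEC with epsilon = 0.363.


C = 1 - epsilon = 1 - 0.363 = 0.637

0.637 bits


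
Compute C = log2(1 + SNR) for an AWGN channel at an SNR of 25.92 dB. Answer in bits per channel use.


SNR_linear = 10^(25.92/10) = 390.8409; C = log2(1 + SNR_linear) = log2(1 + 390.8409) = 8.6141

8.6141 bits/channel use


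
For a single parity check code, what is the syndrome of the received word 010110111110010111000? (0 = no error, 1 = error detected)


Syndrome = XOR of all bits = 0 XOR 1 XOR 0 XOR 1 XOR 1 XOR 0 XOR 1 XOR 1 XOR 1 XOR 1 XOR 1 XOR 0 XOR 0 XOR 1 XOR 0 XOR 1 XOR 1 XOR 1 XOR 0 XOR 0 XOR 0 = 0

0


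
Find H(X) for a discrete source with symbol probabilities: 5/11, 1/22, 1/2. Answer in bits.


H = -sum(p_i * log2(p_i)). Terms: -(5/11)*log2(5/11) = 0.517047; -(1/22)*log2(1/22) = 0.202701; -(1/2)*log2(1/2) = 0.500000. H = 0.517047 + 0.202701 + 0.500000 = 1.2197

1.2197 bits


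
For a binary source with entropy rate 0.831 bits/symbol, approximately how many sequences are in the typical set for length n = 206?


log2|A_typical| = nH = 206 * 0.831 = 171.186, so |A_typical| ~ 2^171.186 = 3.405e+51

3.405e+51


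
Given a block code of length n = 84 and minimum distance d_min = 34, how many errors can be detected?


Detection capability = d_min - 1 = 34 - 1 = 33

33 errors


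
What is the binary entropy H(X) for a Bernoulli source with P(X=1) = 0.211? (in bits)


H = -p*log2(p) - (1-p)*log2(1-p). -0.211*log2(0.211) = 0.473629; -0.789*log2(0.789) = 0.269761. H = 0.473629 + 0.269761 = 0.7434

0.7434 bits


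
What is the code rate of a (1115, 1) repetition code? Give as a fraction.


Rate = k/n = 1/1115

1/1115


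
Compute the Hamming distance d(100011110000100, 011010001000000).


Count differing positions: ^ ^ ^ . . ^ ^ ^ ^ . . . ^ . . = 8 differences

8


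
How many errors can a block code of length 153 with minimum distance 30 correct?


Correction capability = floor((d-1)/2) = floor((30-1)/2) = 14

14 errors


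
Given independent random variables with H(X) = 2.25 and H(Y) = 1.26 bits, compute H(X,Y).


For independent variables, H(X,Y) = H(X) + H(Y) = 2.25 + 1.26 = 3.51

3.51 bits


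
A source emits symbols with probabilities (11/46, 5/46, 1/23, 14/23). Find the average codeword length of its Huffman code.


Huffman construction (repeatedly merge the two least-probable nodes; each merge adds 1 bit to every symbol beneath it): 1/23 + 5/46 = 7/46; 7/46 + 11/46 = 9/23; 9/23 + 14/23 = 1. Resulting codeword lengths (in the order the probabilities were given): (2, 3, 3, 1). L_avg = sum(p_i * l_i) = 11/46*2 + 5/46*3 + 1/23*3 + 14/23*1 = 71/46 = 1.5435

1.5435 bits


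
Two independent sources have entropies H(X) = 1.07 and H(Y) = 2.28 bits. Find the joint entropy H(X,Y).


For independent variables, H(X,Y) = H(X) + H(Y) = 1.07 + 2.28 = 3.35

3.35 bits


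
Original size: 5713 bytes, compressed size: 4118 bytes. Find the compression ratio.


Ratio = original / compressed = 5713 / 4118 = 1.3873

1.3873


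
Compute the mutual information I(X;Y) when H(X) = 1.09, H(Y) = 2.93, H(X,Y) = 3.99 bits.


I(X;Y) = H(X) + H(Y) - H(X,Y) = 1.09 + 2.93 - 3.99 = 0.03

0.03 bits


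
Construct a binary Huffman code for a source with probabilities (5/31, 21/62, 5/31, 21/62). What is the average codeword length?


Huffman construction (repeatedly merge the two least-probable nodes; each merge adds 1 bit to every symbol beneath it): 5/31 + 5/31 = 10/31; 10/31 + 21/62 = 41/62; 21/62 + 41/62 = 1. Resulting codeword lengths (in the order the probabilities were given): (3, 2, 3, 1). L_avg = sum(p_i * l_i) = 5/31*3 + 21/62*2 + 5/31*3 + 21/62*1 = 123/62 = 1.9839

1.9839 bits


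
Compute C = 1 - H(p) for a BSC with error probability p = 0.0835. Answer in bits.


H(p) = -p*log2(p) - (1-p)*log2(1-p) = -0.0835*log2(0.0835) - 0.9165*log2(0.9165) = 0.299104 + 0.115289 = 0.4144. C = 1 - H(p) = 1 - 0.4144 = 0.5856

0.5856 bits


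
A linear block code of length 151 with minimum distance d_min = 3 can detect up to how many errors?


Detection capability = d_min - 1 = 3 - 1 = 2

2 errors


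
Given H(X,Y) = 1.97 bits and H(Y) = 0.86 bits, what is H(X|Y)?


H(X|Y) = H(X,Y) - H(Y) = 1.97 - 0.86 = 1.11

1.11 bits


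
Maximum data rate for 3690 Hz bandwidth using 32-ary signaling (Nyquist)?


Rate = 2 * B * log2(M) = 2 * 3690 * 5.0 = 36900.0

36900.0 bps


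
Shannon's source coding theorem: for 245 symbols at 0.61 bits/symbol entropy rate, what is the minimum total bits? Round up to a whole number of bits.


Minimum bits >= n * H = 245 * 0.61 = 149.45, rounded up to a whole number of bits = 150

150 bits


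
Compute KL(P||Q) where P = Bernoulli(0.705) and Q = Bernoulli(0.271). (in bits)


KL = p*log2(p/q) + (1-p)*log2((1-p)/(1-q)) = 0.705*log2(0.705/0.271) + 0.295*log2(0.295/0.729) = 0.5874

0.5874 bits


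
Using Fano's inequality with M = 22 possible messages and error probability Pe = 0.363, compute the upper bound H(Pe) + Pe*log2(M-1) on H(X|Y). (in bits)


H(Pe) = -Pe*log2(Pe) - (1-Pe)*log2(1-Pe) = -0.363*log2(0.363) - 0.637*log2(0.637) = 0.530691 + 0.414454 = 0.9451. Pe*log2(M-1) = 0.363*log2(21) = 1.594411. Bound = H(Pe) + Pe*log2(M-1) = 0.530691 + 0.414454 + 1.594411 = 2.5396

2.5396 bits


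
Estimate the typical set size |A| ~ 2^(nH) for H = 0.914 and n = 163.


log2|A_typical| = nH = 163 * 0.914 = 148.982, so |A_typical| ~ 2^148.982 = 7.048e+44

7.048e+44


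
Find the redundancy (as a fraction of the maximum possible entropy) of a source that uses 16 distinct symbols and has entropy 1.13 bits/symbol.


H_max = log2(K) = log2(16) = 4.0 bits/symbol. Redundancy = 1 - H/H_max = 1 - 1.13/4.0 = 1 - 0.2825 = 0.7175

0.7175


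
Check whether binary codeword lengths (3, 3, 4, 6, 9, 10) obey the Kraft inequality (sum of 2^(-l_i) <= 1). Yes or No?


Kraft sum = sum(2^(-l_i)) = 0.3311, need <= 1. Result: satisfied (a binary prefix-free code with these lengths exists)

Yes


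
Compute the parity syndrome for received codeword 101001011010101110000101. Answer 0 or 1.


Syndrome = XOR of all bits = 1 XOR 0 XOR 1 XOR 0 XOR 0 XOR 1 XOR 0 XOR 1 XOR 1 XOR 0 XOR 1 XOR 0 XOR 1 XOR 0 XOR 1 XOR 1 XOR 1 XOR 0 XOR 0 XOR 0 XOR 0 XOR 1 XOR 0 XOR 1 = 0

0


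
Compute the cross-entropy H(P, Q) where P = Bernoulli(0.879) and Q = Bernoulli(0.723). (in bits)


H(P,Q) = -p*log2(q) - (1-p)*log2(1-q). -0.879*log2(0.723) = 0.411313; -0.121*log2(0.277) = 0.224097. H(P,Q) = 0.411313 + 0.224097 = 0.6354

0.6354 bits


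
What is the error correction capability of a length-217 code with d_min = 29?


Correction capability = floor((d-1)/2) = floor((29-1)/2) = 14

14 errors


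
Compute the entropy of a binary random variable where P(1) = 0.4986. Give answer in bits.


H = -p*log2(p) - (1-p)*log2(1-p). -0.4986*log2(0.4986) = 0.500617; -0.5014*log2(0.5014) = 0.499377. H = 0.500617 + 0.499377 = 1.0

1.0 bits


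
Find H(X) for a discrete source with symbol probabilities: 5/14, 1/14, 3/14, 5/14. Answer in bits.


H = -sum(p_i * log2(p_i)). Terms: -(5/14)*log2(5/14) = 0.530510; -(1/14)*log2(1/14) = 0.271954; -(3/14)*log2(3/14) = 0.476227; -(5/14)*log2(5/14) = 0.530510. H = 0.530510 + 0.271954 + 0.476227 + 0.530510 = 1.8092

1.8092 bits


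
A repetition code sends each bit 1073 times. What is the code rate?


Rate = k/n = 1/1073

1/1073


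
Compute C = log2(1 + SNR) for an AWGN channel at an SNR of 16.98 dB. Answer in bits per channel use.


SNR_linear = 10^(16.98/10) = 49.8884; C = log2(1 + SNR_linear) = log2(1 + 49.8884) = 5.6693

5.6693 bits/channel use


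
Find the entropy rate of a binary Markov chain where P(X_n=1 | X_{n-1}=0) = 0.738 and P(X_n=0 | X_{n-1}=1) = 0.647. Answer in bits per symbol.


Stationary distribution: pi_0 = p10/(p01+p10) = 0.4671, pi_1 = 0.5329. Entropy rate H' = pi_0*H(p01) + pi_1*H(p10) = 0.4671*0.8297 + 0.5329*0.9367 = 0.8867

0.8867 bits/symbol


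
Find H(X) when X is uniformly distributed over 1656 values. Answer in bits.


H = log2(n) = log2(1656) = 10.6935

10.6935 bits


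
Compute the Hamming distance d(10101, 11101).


Count differing positions: . ^ . . . = 1 differences

1


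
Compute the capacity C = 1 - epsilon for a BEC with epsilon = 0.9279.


C = 1 - epsilon = 1 - 0.9279 = 0.0721

0.0721 bits


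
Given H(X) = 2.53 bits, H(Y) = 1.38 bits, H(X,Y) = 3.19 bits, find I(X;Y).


I(X;Y) = H(X) + H(Y) - H(X,Y) = 2.53 + 1.38 - 3.19 = 0.72

0.72 bits


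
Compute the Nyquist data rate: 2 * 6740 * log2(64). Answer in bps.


Rate = 2 * B * log2(M) = 2 * 6740 * 6.0 = 80880.0

80880.0 bps


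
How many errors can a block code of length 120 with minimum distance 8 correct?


Correction capability = floor((d-1)/2) = floor((8-1)/2) = 3

3 errors


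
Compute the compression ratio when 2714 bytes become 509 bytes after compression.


Ratio = original / compressed = 2714 / 509 = 5.332

5.332


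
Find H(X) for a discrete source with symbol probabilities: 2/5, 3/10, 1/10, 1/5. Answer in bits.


H = -sum(p_i * log2(p_i)). Terms: -(2/5)*log2(2/5) = 0.528771; -(3/10)*log2(3/10) = 0.521090; -(1/10)*log2(1/10) = 0.332193; -(1/5)*log2(1/5) = 0.464386. H = 0.528771 + 0.521090 + 0.332193 + 0.464386 = 1.8464

1.8464 bits


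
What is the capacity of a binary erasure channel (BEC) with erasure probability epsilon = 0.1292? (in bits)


C = 1 - epsilon = 1 - 0.1292 = 0.8708

0.8708 bits


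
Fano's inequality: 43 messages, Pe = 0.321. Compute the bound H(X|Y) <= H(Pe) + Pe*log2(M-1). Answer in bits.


H(Pe) = -Pe*log2(Pe) - (1-Pe)*log2(1-Pe) = -0.321*log2(0.321) - 0.679*log2(0.679) = 0.526233 + 0.379233 = 0.9055. Pe*log2(M-1) = 0.321*log2(42) = 1.730934. Bound = H(Pe) + Pe*log2(M-1) = 0.526233 + 0.379233 + 1.730934 = 2.6364

2.6364 bits


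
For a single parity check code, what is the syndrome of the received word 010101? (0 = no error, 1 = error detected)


Syndrome = XOR of all bits = 0 XOR 1 XOR 0 XOR 1 XOR 0 XOR 1 = 1

1


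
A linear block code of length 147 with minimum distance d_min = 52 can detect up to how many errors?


Detection capability = d_min - 1 = 52 - 1 = 51

51 errors


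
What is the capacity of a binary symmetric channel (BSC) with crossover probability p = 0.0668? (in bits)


H(p) = -p*log2(p) - (1-p)*log2(1-p) = -0.0668*log2(0.0668) - 0.9332*log2(0.9332) = 0.260788 + 0.093079 = 0.3539. C = 1 - H(p) = 1 - 0.3539 = 0.6461

0.6461 bits


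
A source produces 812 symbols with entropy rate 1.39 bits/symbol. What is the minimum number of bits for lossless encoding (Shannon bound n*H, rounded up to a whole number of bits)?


Minimum bits >= n * H = 812 * 1.39 = 1128.68, rounded up to a whole number of bits = 1129

1129 bits


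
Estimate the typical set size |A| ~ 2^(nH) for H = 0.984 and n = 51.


log2|A_typical| = nH = 51 * 0.984 = 50.184, so |A_typical| ~ 2^50.184 = 1.279e+15

1.279e+15


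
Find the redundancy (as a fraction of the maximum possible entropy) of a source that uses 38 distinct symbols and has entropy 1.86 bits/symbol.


H_max = log2(K) = log2(38) = 5.2479 bits/symbol. Redundancy = 1 - H/H_max = 1 - 1.86/5.2479 = 1 - 0.3544 = 0.6456

0.6456


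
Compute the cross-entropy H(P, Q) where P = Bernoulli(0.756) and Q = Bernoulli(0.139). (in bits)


H(P,Q) = -p*log2(q) - (1-p)*log2(1-q). -0.756*log2(0.139) = 2.152213; -0.244*log2(0.861) = 0.052683. H(P,Q) = 2.152213 + 0.052683 = 2.2049

2.2049 bits


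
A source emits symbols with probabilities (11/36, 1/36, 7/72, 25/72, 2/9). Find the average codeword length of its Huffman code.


Huffman construction (repeatedly merge the two least-probable nodes; each merge adds 1 bit to every symbol beneath it): 1/36 + 7/72 = 1/8; 1/8 + 2/9 = 25/72; 11/36 + 25/72 = 47/72; 25/72 + 47/72 = 1. Resulting codeword lengths (in the order the probabilities were given): (2, 3, 3, 2, 2). L_avg = sum(p_i * l_i) = 11/36*2 + 1/36*3 + 7/72*3 + 25/72*2 + 2/9*2 = 17/8 = 2.125

2.125 bits


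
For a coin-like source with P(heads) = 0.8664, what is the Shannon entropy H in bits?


H = -p*log2(p) - (1-p)*log2(1-p). -0.8664*log2(0.8664) = 0.179254; -0.1336*log2(0.1336) = 0.387975. H = 0.179254 + 0.387975 = 0.5672

0.5672 bits


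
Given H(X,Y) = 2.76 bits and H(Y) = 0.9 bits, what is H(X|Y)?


H(X|Y) = H(X,Y) - H(Y) = 2.76 - 0.9 = 1.86

1.86 bits


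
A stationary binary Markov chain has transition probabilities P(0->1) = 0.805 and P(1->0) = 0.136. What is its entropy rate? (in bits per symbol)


Stationary distribution: pi_0 = p10/(p01+p10) = 0.1445, pi_1 = 0.8555. Entropy rate H' = pi_0*H(p01) + pi_1*H(p10) = 0.1445*0.7118 + 0.8555*0.5737 = 0.5936

0.5936 bits/symbol


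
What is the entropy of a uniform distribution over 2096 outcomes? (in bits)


H = log2(n) = log2(2096) = 11.0334

11.0334 bits


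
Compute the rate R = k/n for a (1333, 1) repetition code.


Rate = k/n = 1/1333

1/1333


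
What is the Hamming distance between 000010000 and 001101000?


Count differing positions: . . ^ ^ ^ ^ . . . = 4 differences

4


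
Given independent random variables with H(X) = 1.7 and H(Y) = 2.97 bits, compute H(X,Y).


For independent variables, H(X,Y) = H(X) + H(Y) = 1.7 + 2.97 = 4.67

4.67 bits


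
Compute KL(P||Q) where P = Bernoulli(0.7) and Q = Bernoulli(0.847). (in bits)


KL = p*log2(p/q) + (1-p)*log2((1-p)/(1-q)) = 0.7*log2(0.7/0.847) + 0.3*log2(0.3/0.153) = 0.0989

0.0989 bits


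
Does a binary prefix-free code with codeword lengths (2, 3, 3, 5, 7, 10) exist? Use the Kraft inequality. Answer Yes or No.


Kraft sum = sum(2^(-l_i)) = 0.54, need <= 1. Result: satisfied (a binary prefix-free code with these lengths exists)

Yes


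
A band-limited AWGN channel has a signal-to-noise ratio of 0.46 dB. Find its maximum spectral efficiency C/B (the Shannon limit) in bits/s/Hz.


SNR_linear = 10^(0.46/10) = 1.1117; C/B = log2(1 + SNR_linear) = log2(1 + 1.1117) = 1.0784

1.0784 bits/s/Hz


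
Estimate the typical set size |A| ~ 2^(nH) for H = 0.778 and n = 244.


log2|A_typical| = nH = 244 * 0.778 = 189.832, so |A_typical| ~ 2^189.832 = 1.397e+57

1.397e+57


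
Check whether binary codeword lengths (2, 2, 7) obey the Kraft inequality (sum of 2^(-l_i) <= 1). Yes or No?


Kraft sum = sum(2^(-l_i)) = 0.5078, need <= 1. Result: satisfied (a binary prefix-free code with these lengths exists)

Yes


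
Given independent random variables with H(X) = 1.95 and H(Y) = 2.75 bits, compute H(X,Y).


For independent variables, H(X,Y) = H(X) + H(Y) = 1.95 + 2.75 = 4.7

4.7 bits


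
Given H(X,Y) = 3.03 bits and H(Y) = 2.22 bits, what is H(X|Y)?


H(X|Y) = H(X,Y) - H(Y) = 3.03 - 2.22 = 0.81

0.81 bits


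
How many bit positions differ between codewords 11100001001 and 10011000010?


Count differing positions: . ^ ^ ^ ^ . . ^ . ^ ^ = 7 differences

7


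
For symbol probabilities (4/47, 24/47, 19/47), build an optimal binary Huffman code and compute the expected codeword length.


Huffman construction (repeatedly merge the two least-probable nodes; each merge adds 1 bit to every symbol beneath it): 4/47 + 19/47 = 23/47; 23/47 + 24/47 = 1. Resulting codeword lengths (in the order the probabilities were given): (2, 1, 2). L_avg = sum(p_i * l_i) = 4/47*2 + 24/47*1 + 19/47*2 = 70/47 = 1.4894

1.4894 bits


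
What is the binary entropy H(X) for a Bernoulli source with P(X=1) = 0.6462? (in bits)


H = -p*log2(p) - (1-p)*log2(1-p). -0.6462*log2(0.6462) = 0.407072; -0.3538*log2(0.3538) = 0.530344. H = 0.407072 + 0.530344 = 0.9374

0.9374 bits


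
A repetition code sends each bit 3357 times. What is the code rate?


Rate = k/n = 1/3357

1/3357


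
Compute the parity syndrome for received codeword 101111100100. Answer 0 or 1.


Syndrome = XOR of all bits = 1 XOR 0 XOR 1 XOR 1 XOR 1 XOR 1 XOR 1 XOR 0 XOR 0 XOR 1 XOR 0 XOR 0 = 1

1


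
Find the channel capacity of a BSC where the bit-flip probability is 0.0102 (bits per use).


H(p) = -p*log2(p) - (1-p)*log2(1-p) = -0.0102*log2(0.0102) - 0.9898*log2(0.9898) = 0.067476 + 0.014640 = 0.0821. C = 1 - H(p) = 1 - 0.0821 = 0.9179

0.9179 bits


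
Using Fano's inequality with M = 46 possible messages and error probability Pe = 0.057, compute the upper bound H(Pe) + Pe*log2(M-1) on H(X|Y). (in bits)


H(Pe) = -Pe*log2(Pe) - (1-Pe)*log2(1-Pe) = -0.057*log2(0.057) - 0.943*log2(0.943) = 0.235575 + 0.079844 = 0.3154. Pe*log2(M-1) = 0.057*log2(45) = 0.313036. Bound = H(Pe) + Pe*log2(M-1) = 0.235575 + 0.079844 + 0.313036 = 0.6285

0.6285 bits
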